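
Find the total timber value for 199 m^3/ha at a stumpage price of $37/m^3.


Value = 199 * 37 = $7363/ha

$7363/ha


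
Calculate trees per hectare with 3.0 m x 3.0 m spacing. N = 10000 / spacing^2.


N = 10000 / 3.0^2 = 10000 / 9 = 1111.11 ≈ 1111 trees/ha

1111 trees/ha


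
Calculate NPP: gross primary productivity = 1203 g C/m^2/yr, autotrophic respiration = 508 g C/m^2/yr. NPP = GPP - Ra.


NPP = GPP - Ra = 1203 - 508 = 695 g C/m^2/yr

695 g C/m^2/yr


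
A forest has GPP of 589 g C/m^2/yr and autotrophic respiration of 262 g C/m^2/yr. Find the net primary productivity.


NPP = GPP - Ra = 589 - 262 = 327 g C/m^2/yr

327 g C/m^2/yr


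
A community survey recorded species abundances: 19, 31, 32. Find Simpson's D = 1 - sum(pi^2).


Total N = 19 + 31 + 32 = 82
Per-species terms:
  p = 19/82 = 0.231707; p^2 = 0.231707^2 = 0.053688
  p = 31/82 = 0.378049; p^2 = 0.378049^2 = 0.142921
  p = 32/82 = 0.390244; p^2 = 0.390244^2 = 0.152290
sum(p^2) = 0.053688 + 0.142921 + 0.152290 = 0.348899
D = 1 - 0.348899 = 0.651101 ≈ 0.6511

0.6511


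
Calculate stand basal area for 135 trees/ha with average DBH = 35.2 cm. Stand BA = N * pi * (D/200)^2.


(D/200)^2 = (35.2/200)^2 = 0.176^2 = 0.030976
Individual BA = 3.141593 * 0.030976 = 0.0973140 m^2
Stand BA = 135 * 0.0973140 = 13.1374 ≈ 13.14 m^2/ha

13.14 m^2/ha


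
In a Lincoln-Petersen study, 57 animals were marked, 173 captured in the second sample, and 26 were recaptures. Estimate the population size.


N = M * C / R = 57 * 173 / 26 = 9861 / 26 = 379.27 ≈ 379

379 individuals


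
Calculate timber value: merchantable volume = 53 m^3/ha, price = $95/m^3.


Value = 53 * 95 = $5035/ha

$5035/ha


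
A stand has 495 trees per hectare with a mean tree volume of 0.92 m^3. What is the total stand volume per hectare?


V_stand = 495 * 0.92 = 455.4 m^3/ha

455.4 m^3/ha


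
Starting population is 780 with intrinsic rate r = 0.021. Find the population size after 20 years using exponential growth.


r*t = 0.021 * 20 = 0.42
exp(0.42) = 1.52196
N = 780 * 1.52196 = 1187.13 ≈ 1187

1187


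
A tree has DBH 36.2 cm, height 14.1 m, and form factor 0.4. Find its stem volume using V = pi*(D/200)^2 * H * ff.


(D/200)^2 = (36.2/200)^2 = 0.181^2 = 0.032761
BA = 3.141593 * 0.032761 = 0.102922 m^2
V = 0.102922 * 14.1 * 0.4 = 0.580480 ≈ 0.580 m^3

0.580 m^3


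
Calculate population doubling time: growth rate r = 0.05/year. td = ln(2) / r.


td = ln(2) / 0.05 = 0.693147 / 0.05 = 13.8629 ≈ 13.9 years

13.9 years


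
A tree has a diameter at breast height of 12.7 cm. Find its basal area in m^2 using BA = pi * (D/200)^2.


D/200 = 12.7/200 = 0.0635 m
(D/200)^2 = 0.0635^2 = 0.00403225
BA = 3.141593 * 0.00403225 = 0.0126677 ≈ 0.0127 m^2

0.0127 m^2


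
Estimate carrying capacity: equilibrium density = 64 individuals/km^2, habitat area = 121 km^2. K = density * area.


K = 64 * 121 = 7744 individuals

7744 individuals


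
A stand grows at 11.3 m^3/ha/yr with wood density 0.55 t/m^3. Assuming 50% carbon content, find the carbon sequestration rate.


C = 11.3 * 0.55 * 0.5 = 3.1075 ≈ 3.11 t C/ha/yr

3.11 t C/ha/yr


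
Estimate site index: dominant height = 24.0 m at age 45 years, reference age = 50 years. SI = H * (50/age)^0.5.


50/45 = 1.11111
(1.11111)^0.5 = 1.05409
SI = 24.0 * 1.05409 = 25.2982 ≈ 25.3 m

25.3 m


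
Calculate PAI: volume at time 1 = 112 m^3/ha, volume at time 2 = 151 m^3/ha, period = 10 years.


PAI = (V2 - V1) / period = (151 - 112) / 10 = 39 / 10 = 3.90 m^3/ha/yr

3.90 m^3/ha/yr


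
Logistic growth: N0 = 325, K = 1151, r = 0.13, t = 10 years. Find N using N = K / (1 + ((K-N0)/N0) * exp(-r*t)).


(K - N0)/N0 = (1151 - 325)/325 = 826/325 = 2.54154
r*t = 0.13 * 10 = 1.3; exp(-1.3) = 0.272532
2.54154 * 0.272532 = 0.692651
1 + 0.692651 = 1.69265
N = 1151 / 1.69265 = 679.999 ≈ 680

680


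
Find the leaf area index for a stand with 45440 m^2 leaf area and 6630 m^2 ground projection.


LAI = 45440 / 6630 = 6.8537 ≈ 6.85

6.85


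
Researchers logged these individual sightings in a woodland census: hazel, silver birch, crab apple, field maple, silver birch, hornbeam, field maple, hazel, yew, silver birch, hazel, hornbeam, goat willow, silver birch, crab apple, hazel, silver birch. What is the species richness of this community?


Total individuals logged = 17
Distinct species (count of individuals): hazel (4), silver birch (5), crab apple (2), field maple (2), hornbeam (2), yew (1), goat willow (1)
Species richness = number of distinct species = 7

7


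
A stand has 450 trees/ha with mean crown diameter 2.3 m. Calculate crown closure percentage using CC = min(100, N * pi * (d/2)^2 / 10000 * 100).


(d/2)^2 = (2.3/2)^2 = 1.15^2 = 1.3225
Crown area = 3.141593 * 1.3225 = 4.15476 m^2
N * area / 10000 * 100 = 450 * 4.15476 / 10000 * 100 = 18.6964
CC = min(100, 18.6964) = 18.6964 ≈ 18.7%

18.7%


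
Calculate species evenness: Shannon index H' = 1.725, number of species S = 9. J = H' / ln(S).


ln(9) = 2.19722
J = H' / ln(S) = 1.725 / 2.19722 = 0.785083 ≈ 0.7851

0.7851


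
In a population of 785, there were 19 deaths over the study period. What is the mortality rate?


Mortality rate = 19 / 785 = 0.024204 ≈ 0.0242

0.0242


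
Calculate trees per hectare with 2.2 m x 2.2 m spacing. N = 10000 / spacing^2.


N = 10000 / 2.2^2 = 10000 / 4.84 = 2066.12 ≈ 2066 trees/ha

2066 trees/ha


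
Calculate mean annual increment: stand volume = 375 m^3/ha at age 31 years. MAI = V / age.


MAI = 375 / 31 = 12.0968 ≈ 12.10 m^3/ha/yr

12.10 m^3/ha/yr


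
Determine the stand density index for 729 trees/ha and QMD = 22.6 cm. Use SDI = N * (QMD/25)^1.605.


QMD/25 = 22.6/25 = 0.904
(0.904)^1.605 = exp(1.605 * ln(0.904)) = exp(1.605 * (-0.100926)) = exp(-0.161986) = 0.850453
SDI = 729 * 0.850453 = 619.980 ≈ 620

620


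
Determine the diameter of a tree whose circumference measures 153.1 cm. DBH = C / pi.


DBH = C / pi = 153.1 / 3.141593 = 48.7332 ≈ 48.73 cm

48.73 cm


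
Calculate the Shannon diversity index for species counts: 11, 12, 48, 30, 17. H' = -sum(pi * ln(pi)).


Total N = 11 + 12 + 48 + 30 + 17 = 118
Per-species terms:
  p = 11/118 = 0.093220; ln(p) = -2.372793; p*ln(p) = 0.093220 * (-2.372793) = -0.221192
  p = 12/118 = 0.101695; ln(p) = -2.285777; p*ln(p) = 0.101695 * (-2.285777) = -0.232452
  p = 48/118 = 0.406780; ln(p) = -0.899483; p*ln(p) = 0.406780 * (-0.899483) = -0.365892
  p = 30/118 = 0.254237; ln(p) = -1.369488; p*ln(p) = 0.254237 * (-1.369488) = -0.348175
  p = 17/118 = 0.144068; ln(p) = -1.937470; p*ln(p) = 0.144068 * (-1.937470) = -0.279127
sum(p*ln(p)) = (-0.221192) + (-0.232452) + (-0.365892) + (-0.348175) + (-0.279127) = -1.446838
H' = -(-1.446838) = 1.446838 ≈ 1.4468

1.4468


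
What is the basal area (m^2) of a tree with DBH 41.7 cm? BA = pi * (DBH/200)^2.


D/200 = 41.7/200 = 0.2085 m
(D/200)^2 = 0.2085^2 = 0.04347225
BA = 3.141593 * 0.04347225 = 0.136572 ≈ 0.1366 m^2

0.1366 m^2


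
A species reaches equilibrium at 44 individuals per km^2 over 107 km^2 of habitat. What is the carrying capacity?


K = 44 * 107 = 4708 individuals

4708 individuals


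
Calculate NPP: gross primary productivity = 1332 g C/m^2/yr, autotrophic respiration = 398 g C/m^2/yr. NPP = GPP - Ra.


NPP = GPP - Ra = 1332 - 398 = 934 g C/m^2/yr

934 g C/m^2/yr


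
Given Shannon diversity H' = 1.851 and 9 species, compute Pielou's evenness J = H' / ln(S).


ln(9) = 2.19722
J = H' / ln(S) = 1.851 / 2.19722 = 0.842428 ≈ 0.8424

0.8424


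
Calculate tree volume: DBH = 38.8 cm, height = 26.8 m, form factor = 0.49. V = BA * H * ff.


(D/200)^2 = (38.8/200)^2 = 0.194^2 = 0.037636
BA = 3.141593 * 0.037636 = 0.118237 m^2
V = 0.118237 * 26.8 * 0.49 = 1.55269 ≈ 1.553 m^3

1.553 m^3


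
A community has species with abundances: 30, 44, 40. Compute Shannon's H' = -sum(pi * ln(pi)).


Total N = 30 + 44 + 40 = 114
Per-species terms:
  p = 30/114 = 0.263158; ln(p) = -1.335001; p*ln(p) = 0.263158 * (-1.335001) = -0.351316
  p = 44/114 = 0.385965; ln(p) = -0.952009; p*ln(p) = 0.385965 * (-0.952009) = -0.367442
  p = 40/114 = 0.350877; ln(p) = -1.047320; p*ln(p) = 0.350877 * (-1.047320) = -0.367480
sum(p*ln(p)) = (-0.351316) + (-0.367442) + (-0.367480) = -1.086238
H' = -(-1.086238) = 1.086238 ≈ 1.0862

1.0862


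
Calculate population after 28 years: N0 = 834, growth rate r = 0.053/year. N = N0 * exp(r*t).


r*t = 0.053 * 28 = 1.484
exp(1.484) = 4.41055
N = 834 * 4.41055 = 3678.40 ≈ 3678

3678


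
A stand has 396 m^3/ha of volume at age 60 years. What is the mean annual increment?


MAI = 396 / 60 = 6.60 m^3/ha/yr

6.60 m^3/ha/yr


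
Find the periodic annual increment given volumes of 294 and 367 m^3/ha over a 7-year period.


PAI = (V2 - V1) / period = (367 - 294) / 7 = 73 / 7 = 10.4286 ≈ 10.43 m^3/ha/yr

10.43 m^3/ha/yr


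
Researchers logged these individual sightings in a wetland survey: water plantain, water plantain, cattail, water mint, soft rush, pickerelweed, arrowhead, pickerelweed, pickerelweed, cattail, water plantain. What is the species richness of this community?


Total individuals logged = 11
Distinct species (count of individuals): water plantain (3), cattail (2), water mint (1), soft rush (1), pickerelweed (3), arrowhead (1)
Species richness = number of distinct species = 6

6


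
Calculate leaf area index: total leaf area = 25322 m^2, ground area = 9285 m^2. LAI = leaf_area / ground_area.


LAI = 25322 / 9285 = 2.7272 ≈ 2.73

2.73


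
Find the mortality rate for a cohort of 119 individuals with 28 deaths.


Mortality rate = 28 / 119 = 0.235294 ≈ 0.2353

0.2353


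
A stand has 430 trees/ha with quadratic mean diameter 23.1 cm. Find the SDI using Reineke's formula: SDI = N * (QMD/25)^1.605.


QMD/25 = 23.1/25 = 0.924
(0.924)^1.605 = exp(1.605 * ln(0.924)) = exp(1.605 * (-0.0790432)) = exp(-0.126864) = 0.880853
SDI = 430 * 0.880853 = 378.767 ≈ 379

379


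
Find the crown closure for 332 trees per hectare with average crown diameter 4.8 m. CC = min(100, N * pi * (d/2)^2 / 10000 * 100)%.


(d/2)^2 = (4.8/2)^2 = 2.4^2 = 5.76
Crown area = 3.141593 * 5.76 = 18.0956 m^2
N * area / 10000 * 100 = 332 * 18.0956 / 10000 * 100 = 60.0774
CC = min(100, 60.0774) = 60.0774 ≈ 60.1%

60.1%


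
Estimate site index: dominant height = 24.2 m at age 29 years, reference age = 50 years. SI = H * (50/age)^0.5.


50/29 = 1.72414
(1.72414)^0.5 = 1.31307
SI = 24.2 * 1.31307 = 31.7763 ≈ 31.8 m

31.8 m


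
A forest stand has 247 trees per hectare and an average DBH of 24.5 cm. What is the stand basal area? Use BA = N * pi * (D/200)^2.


(D/200)^2 = (24.5/200)^2 = 0.1225^2 = 0.01500625
Individual BA = 3.141593 * 0.01500625 = 0.0471435 m^2
Stand BA = 247 * 0.0471435 = 11.6444 ≈ 11.64 m^2/ha

11.64 m^2/ha


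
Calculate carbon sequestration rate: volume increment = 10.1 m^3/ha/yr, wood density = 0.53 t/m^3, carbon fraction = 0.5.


C = 10.1 * 0.53 * 0.5 = 2.6765 ≈ 2.68 t C/ha/yr

2.68 t C/ha/yr


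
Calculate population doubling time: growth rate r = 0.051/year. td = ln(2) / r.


td = ln(2) / 0.051 = 0.693147 / 0.051 = 13.5911 ≈ 13.6 years

13.6 years


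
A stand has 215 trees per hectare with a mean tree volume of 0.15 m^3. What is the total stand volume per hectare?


V_stand = 215 * 0.15 = 32.25 ≈ 32.3 m^3/ha

32.3 m^3/ha


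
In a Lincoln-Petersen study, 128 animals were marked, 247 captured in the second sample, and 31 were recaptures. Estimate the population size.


N = M * C / R = 128 * 247 / 31 = 31616 / 31 = 1019.87 ≈ 1020

1020 individuals


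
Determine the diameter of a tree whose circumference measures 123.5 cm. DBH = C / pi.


DBH = C / pi = 123.5 / 3.141593 = 39.3113 ≈ 39.31 cm

39.31 cm


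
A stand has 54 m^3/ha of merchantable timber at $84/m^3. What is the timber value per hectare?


Value = 54 * 84 = $4536/ha

$4536/ha


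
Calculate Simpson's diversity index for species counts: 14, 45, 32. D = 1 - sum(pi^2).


Total N = 14 + 45 + 32 = 91
Per-species terms:
  p = 14/91 = 0.153846; p^2 = 0.153846^2 = 0.023669
  p = 45/91 = 0.494505; p^2 = 0.494505^2 = 0.244535
  p = 32/91 = 0.351648; p^2 = 0.351648^2 = 0.123656
sum(p^2) = 0.023669 + 0.244535 + 0.123656 = 0.391860
D = 1 - 0.391860 = 0.608140 ≈ 0.6081

0.6081


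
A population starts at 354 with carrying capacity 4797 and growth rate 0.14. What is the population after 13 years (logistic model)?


(K - N0)/N0 = (4797 - 354)/354 = 4443/354 = 12.5508
r*t = 0.14 * 13 = 1.82; exp(-1.82) = 0.162026
12.5508 * 0.162026 = 2.03356
1 + 2.03356 = 3.03356
N = 4797 / 3.03356 = 1581.31 ≈ 1581

1581


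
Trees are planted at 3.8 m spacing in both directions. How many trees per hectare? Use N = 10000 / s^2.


N = 10000 / 3.8^2 = 10000 / 14.44 = 692.521 ≈ 693 trees/ha

693 trees/ha


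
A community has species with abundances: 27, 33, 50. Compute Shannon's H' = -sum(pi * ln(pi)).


Total N = 27 + 33 + 50 = 110
Per-species terms:
  p = 27/110 = 0.245455; ln(p) = -1.404642; p*ln(p) = 0.245455 * (-1.404642) = -0.344776
  p = 33/110 = 0.300000; ln(p) = -1.203973; p*ln(p) = 0.300000 * (-1.203973) = -0.361192
  p = 50/110 = 0.454545; ln(p) = -0.788458; p*ln(p) = 0.454545 * (-0.788458) = -0.358390
sum(p*ln(p)) = (-0.344776) + (-0.361192) + (-0.358390) = -1.064358
H' = -(-1.064358) = 1.064358 ≈ 1.0644

1.0644


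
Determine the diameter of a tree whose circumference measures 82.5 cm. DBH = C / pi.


DBH = C / pi = 82.5 / 3.141593 = 26.2606 ≈ 26.26 cm

26.26 cm


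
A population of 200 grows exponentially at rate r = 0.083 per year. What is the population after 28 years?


r*t = 0.083 * 28 = 2.324
exp(2.324) = 10.2165
N = 200 * 10.2165 = 2043.30 ≈ 2043

2043


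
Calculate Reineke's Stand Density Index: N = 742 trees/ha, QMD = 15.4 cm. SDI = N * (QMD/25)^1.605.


QMD/25 = 15.4/25 = 0.616
(0.616)^1.605 = exp(1.605 * ln(0.616)) = exp(1.605 * (-0.484508)) = exp(-0.777635) = 0.459491
SDI = 742 * 0.459491 = 340.942 ≈ 341

341


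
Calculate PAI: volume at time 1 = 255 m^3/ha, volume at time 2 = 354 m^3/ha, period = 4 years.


PAI = (V2 - V1) / period = (354 - 255) / 4 = 99 / 4 = 24.75 m^3/ha/yr

24.75 m^3/ha/yr


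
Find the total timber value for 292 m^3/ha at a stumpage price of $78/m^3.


Value = 292 * 78 = $22776/ha

$22776/ha


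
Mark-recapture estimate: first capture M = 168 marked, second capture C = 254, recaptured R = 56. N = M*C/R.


N = M * C / R = 168 * 254 / 56 = 42672 / 56 = 762

762 individuals


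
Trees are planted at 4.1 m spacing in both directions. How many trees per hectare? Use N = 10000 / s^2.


N = 10000 / 4.1^2 = 10000 / 16.81 = 594.884 ≈ 595 trees/ha

595 trees/ha


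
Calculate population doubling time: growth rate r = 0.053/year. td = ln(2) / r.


td = ln(2) / 0.053 = 0.693147 / 0.053 = 13.0782 ≈ 13.1 years

13.1 years


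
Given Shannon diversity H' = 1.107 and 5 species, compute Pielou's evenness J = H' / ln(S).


ln(5) = 1.60944
J = H' / ln(S) = 1.107 / 1.60944 = 0.687817 ≈ 0.6878

0.6878


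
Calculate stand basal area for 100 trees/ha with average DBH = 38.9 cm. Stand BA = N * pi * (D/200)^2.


(D/200)^2 = (38.9/200)^2 = 0.1945^2 = 0.03783025
Individual BA = 3.141593 * 0.03783025 = 0.118847 m^2
Stand BA = 100 * 0.118847 = 11.8847 ≈ 11.88 m^2/ha

11.88 m^2/ha


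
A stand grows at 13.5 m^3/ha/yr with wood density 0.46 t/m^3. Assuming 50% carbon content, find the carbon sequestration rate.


C = 13.5 * 0.46 * 0.5 = 3.105 ≈ 3.11 t C/ha/yr

3.11 t C/ha/yr


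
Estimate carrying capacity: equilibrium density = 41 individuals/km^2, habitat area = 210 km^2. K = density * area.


K = 41 * 210 = 8610 individuals

8610 individuals


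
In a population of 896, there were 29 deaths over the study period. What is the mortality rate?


Mortality rate = 29 / 896 = 0.032366 ≈ 0.0324

0.0324


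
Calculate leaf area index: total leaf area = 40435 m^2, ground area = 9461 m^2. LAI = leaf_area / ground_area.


LAI = 40435 / 9461 = 4.2739 ≈ 4.27

4.27


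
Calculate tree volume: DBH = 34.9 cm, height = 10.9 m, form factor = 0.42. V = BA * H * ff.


(D/200)^2 = (34.9/200)^2 = 0.1745^2 = 0.03045025
BA = 3.141593 * 0.03045025 = 0.0956623 m^2
V = 0.0956623 * 10.9 * 0.42 = 0.437942 ≈ 0.438 m^3

0.438 m^3


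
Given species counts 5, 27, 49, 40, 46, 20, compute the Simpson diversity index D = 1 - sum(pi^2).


Total N = 5 + 27 + 49 + 40 + 46 + 20 = 187
Per-species terms:
  p = 5/187 = 0.026738; p^2 = 0.026738^2 = 0.000715
  p = 27/187 = 0.144385; p^2 = 0.144385^2 = 0.020847
  p = 49/187 = 0.262032; p^2 = 0.262032^2 = 0.068661
  p = 40/187 = 0.213904; p^2 = 0.213904^2 = 0.045755
  p = 46/187 = 0.245989; p^2 = 0.245989^2 = 0.060511
  p = 20/187 = 0.106952; p^2 = 0.106952^2 = 0.011439
sum(p^2) = 0.000715 + 0.020847 + 0.068661 + 0.045755 + 0.060511 + 0.011439 = 0.207928
D = 1 - 0.207928 = 0.792072 ≈ 0.7921

0.7921


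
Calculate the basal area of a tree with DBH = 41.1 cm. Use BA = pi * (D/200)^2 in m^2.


D/200 = 41.1/200 = 0.2055 m
(D/200)^2 = 0.2055^2 = 0.04223025
BA = 3.141593 * 0.04223025 = 0.132670 ≈ 0.1327 m^2

0.1327 m^2


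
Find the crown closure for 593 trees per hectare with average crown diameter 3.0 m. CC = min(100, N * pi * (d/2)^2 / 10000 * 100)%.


(d/2)^2 = (3.0/2)^2 = 1.5^2 = 2.25
Crown area = 3.141593 * 2.25 = 7.06858 m^2
N * area / 10000 * 100 = 593 * 7.06858 / 10000 * 100 = 41.9167
CC = min(100, 41.9167) = 41.9167 ≈ 41.9%

41.9%


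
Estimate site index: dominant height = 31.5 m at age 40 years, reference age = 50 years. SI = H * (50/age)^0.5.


50/40 = 1.25000
(1.25000)^0.5 = 1.11803
SI = 31.5 * 1.11803 = 35.2179 ≈ 35.2 m

35.2 m


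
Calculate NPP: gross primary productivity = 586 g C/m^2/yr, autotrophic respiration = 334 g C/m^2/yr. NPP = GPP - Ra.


NPP = GPP - Ra = 586 - 334 = 252 g C/m^2/yr

252 g C/m^2/yr


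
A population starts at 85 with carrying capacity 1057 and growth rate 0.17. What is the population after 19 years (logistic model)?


(K - N0)/N0 = (1057 - 85)/85 = 972/85 = 11.4353
r*t = 0.17 * 19 = 3.23; exp(-3.23) = 0.0395575
11.4353 * 0.0395575 = 0.452352
1 + 0.452352 = 1.45235
N = 1057 / 1.45235 = 727.786 ≈ 728

728


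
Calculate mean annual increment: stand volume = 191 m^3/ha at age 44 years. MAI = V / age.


MAI = 191 / 44 = 4.3409 ≈ 4.34 m^3/ha/yr

4.34 m^3/ha/yr


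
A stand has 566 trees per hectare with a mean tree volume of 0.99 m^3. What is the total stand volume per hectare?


V_stand = 566 * 0.99 = 560.34 ≈ 560.3 m^3/ha

560.3 m^3/ha


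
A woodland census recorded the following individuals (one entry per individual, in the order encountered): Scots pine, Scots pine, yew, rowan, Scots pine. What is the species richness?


Total individuals logged = 5
Distinct species (count of individuals): Scots pine (3), yew (1), rowan (1)
Species richness = number of distinct species = 3

3


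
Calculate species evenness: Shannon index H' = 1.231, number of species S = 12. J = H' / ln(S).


ln(12) = 2.48491
J = H' / ln(S) = 1.231 / 2.48491 = 0.495390 ≈ 0.4954

0.4954


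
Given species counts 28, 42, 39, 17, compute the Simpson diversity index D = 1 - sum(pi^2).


Total N = 28 + 42 + 39 + 17 = 126
Per-species terms:
  p = 28/126 = 0.222222; p^2 = 0.222222^2 = 0.049383
  p = 42/126 = 0.333333; p^2 = 0.333333^2 = 0.111111
  p = 39/126 = 0.309524; p^2 = 0.309524^2 = 0.095805
  p = 17/126 = 0.134921; p^2 = 0.134921^2 = 0.018204
sum(p^2) = 0.049383 + 0.111111 + 0.095805 + 0.018204 = 0.274503
D = 1 - 0.274503 = 0.725497 ≈ 0.7255

0.7255


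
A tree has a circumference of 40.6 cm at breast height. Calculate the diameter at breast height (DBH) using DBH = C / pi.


DBH = C / pi = 40.6 / 3.141593 = 12.9234 ≈ 12.92 cm

12.92 cm


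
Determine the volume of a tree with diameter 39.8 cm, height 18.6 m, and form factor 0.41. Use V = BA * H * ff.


(D/200)^2 = (39.8/200)^2 = 0.199^2 = 0.039601
BA = 3.141593 * 0.039601 = 0.124410 m^2
V = 0.124410 * 18.6 * 0.41 = 0.948751 ≈ 0.949 m^3

0.949 m^3


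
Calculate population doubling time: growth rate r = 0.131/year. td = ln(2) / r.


td = ln(2) / 0.131 = 0.693147 / 0.131 = 5.29120 ≈ 5.3 years

5.3 years


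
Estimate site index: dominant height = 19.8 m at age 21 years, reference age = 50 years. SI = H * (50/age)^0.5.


50/21 = 2.38095
(2.38095)^0.5 = 1.54303
SI = 19.8 * 1.54303 = 30.5520 ≈ 30.6 m

30.6 m


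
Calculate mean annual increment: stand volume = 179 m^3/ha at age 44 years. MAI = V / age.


MAI = 179 / 44 = 4.0682 ≈ 4.07 m^3/ha/yr

4.07 m^3/ha/yr


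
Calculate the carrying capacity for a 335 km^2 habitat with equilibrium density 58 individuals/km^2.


K = 58 * 335 = 19430 individuals

19430 individuals


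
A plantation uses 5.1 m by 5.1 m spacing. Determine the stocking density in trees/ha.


N = 10000 / 5.1^2 = 10000 / 26.01 = 384.468 ≈ 384 trees/ha

384 trees/ha


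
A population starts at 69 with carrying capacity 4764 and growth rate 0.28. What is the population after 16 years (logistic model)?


(K - N0)/N0 = (4764 - 69)/69 = 4695/69 = 68.0435
r*t = 0.28 * 16 = 4.48; exp(-4.48) = 0.0113334
68.0435 * 0.0113334 = 0.771164
1 + 0.771164 = 1.77116
N = 4764 / 1.77116 = 2689.76 ≈ 2690

2690


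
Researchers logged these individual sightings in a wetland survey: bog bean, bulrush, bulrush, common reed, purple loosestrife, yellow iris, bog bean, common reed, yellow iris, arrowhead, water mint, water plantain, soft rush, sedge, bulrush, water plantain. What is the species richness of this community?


Total individuals logged = 16
Distinct species (count of individuals): bog bean (2), bulrush (3), common reed (2), purple loosestrife (1), yellow iris (2), arrowhead (1), water mint (1), water plantain (2), soft rush (1), sedge (1)
Species richness = number of distinct species = 10

10


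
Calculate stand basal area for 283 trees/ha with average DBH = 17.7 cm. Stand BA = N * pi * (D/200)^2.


(D/200)^2 = (17.7/200)^2 = 0.0885^2 = 0.00783225
Individual BA = 3.141593 * 0.00783225 = 0.0246057 m^2
Stand BA = 283 * 0.0246057 = 6.96341 ≈ 6.96 m^2/ha

6.96 m^2/ha


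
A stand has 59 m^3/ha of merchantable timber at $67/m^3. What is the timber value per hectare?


Value = 59 * 67 = $3953/ha

$3953/ha


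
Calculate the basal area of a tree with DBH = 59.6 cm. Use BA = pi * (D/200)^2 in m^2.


D/200 = 59.6/200 = 0.298 m
(D/200)^2 = 0.298^2 = 0.088804
BA = 3.141593 * 0.088804 = 0.278986 ≈ 0.2790 m^2

0.2790 m^2


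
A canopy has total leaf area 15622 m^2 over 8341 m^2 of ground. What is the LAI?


LAI = 15622 / 8341 = 1.8729 ≈ 1.87

1.87


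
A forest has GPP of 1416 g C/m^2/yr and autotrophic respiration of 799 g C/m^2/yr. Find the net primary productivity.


NPP = GPP - Ra = 1416 - 799 = 617 g C/m^2/yr

617 g C/m^2/yr


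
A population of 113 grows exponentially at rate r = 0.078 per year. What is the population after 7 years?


r*t = 0.078 * 7 = 0.546
exp(0.546) = 1.72633
N = 113 * 1.72633 = 195.075 ≈ 195

195


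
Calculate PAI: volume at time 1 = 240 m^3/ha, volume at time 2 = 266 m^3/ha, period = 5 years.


PAI = (V2 - V1) / period = (266 - 240) / 5 = 26 / 5 = 5.20 m^3/ha/yr

5.20 m^3/ha/yr


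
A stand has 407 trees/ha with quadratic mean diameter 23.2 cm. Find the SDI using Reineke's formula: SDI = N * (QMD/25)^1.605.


QMD/25 = 23.2/25 = 0.928
(0.928)^1.605 = exp(1.605 * ln(0.928)) = exp(1.605 * (-0.0747235)) = exp(-0.119931) = 0.886982
SDI = 407 * 0.886982 = 361.002 ≈ 361

361


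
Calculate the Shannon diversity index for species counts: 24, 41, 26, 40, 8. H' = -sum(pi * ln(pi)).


Total N = 24 + 41 + 26 + 40 + 8 = 139
Per-species terms:
  p = 24/139 = 0.172662; ln(p) = -1.756419; p*ln(p) = 0.172662 * (-1.756419) = -0.303267
  p = 41/139 = 0.294964; ln(p) = -1.220902; p*ln(p) = 0.294964 * (-1.220902) = -0.360122
  p = 26/139 = 0.187050; ln(p) = -1.676379; p*ln(p) = 0.187050 * (-1.676379) = -0.313567
  p = 40/139 = 0.287770; ln(p) = -1.245594; p*ln(p) = 0.287770 * (-1.245594) = -0.358445
  p = 8/139 = 0.057554; ln(p) = -2.855032; p*ln(p) = 0.057554 * (-2.855032) = -0.164319
sum(p*ln(p)) = (-0.303267) + (-0.360122) + (-0.313567) + (-0.358445) + (-0.164319) = -1.499720
H' = -(-1.499720) = 1.499720 ≈ 1.4997

1.4997


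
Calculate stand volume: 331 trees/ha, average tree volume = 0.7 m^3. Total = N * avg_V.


V_stand = 331 * 0.7 = 231.7 m^3/ha

231.7 m^3/ha


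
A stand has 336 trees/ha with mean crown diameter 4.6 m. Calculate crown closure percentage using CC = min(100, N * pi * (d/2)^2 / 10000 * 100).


(d/2)^2 = (4.6/2)^2 = 2.3^2 = 5.29
Crown area = 3.141593 * 5.29 = 16.6190 m^2
N * area / 10000 * 100 = 336 * 16.6190 / 10000 * 100 = 55.8398
CC = min(100, 55.8398) = 55.8398 ≈ 55.8%

55.8%


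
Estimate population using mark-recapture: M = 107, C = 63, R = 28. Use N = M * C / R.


N = M * C / R = 107 * 63 / 28 = 6741 / 28 = 240.75 ≈ 241

241 individuals


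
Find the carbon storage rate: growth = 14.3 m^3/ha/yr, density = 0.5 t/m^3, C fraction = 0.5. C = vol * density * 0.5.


C = 14.3 * 0.5 * 0.5 = 3.575 ≈ 3.58 t C/ha/yr

3.58 t C/ha/yr


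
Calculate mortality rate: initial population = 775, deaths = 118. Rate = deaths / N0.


Mortality rate = 118 / 775 = 0.152258 ≈ 0.1523

0.1523


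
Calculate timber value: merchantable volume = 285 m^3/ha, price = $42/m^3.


Value = 285 * 42 = $11970/ha

$11970/ha


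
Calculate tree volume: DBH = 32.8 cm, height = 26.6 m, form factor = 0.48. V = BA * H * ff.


(D/200)^2 = (32.8/200)^2 = 0.164^2 = 0.026896
BA = 3.141593 * 0.026896 = 0.0844963 m^2
V = 0.0844963 * 26.6 * 0.48 = 1.07885 ≈ 1.079 m^3

1.079 m^3


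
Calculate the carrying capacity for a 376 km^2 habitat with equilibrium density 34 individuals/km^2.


K = 34 * 376 = 12784 individuals

12784 individuals


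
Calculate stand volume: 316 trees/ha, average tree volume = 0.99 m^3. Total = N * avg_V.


V_stand = 316 * 0.99 = 312.84 ≈ 312.8 m^3/ha

312.8 m^3/ha


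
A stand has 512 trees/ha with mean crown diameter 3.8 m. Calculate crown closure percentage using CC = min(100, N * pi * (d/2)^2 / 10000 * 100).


(d/2)^2 = (3.8/2)^2 = 1.9^2 = 3.61
Crown area = 3.141593 * 3.61 = 11.3412 m^2
N * area / 10000 * 100 = 512 * 11.3412 / 10000 * 100 = 58.0669
CC = min(100, 58.0669) = 58.0669 ≈ 58.1%

58.1%


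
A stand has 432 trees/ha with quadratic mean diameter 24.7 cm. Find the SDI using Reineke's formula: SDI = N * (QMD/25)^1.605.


QMD/25 = 24.7/25 = 0.988
(0.988)^1.605 = exp(1.605 * ln(0.988)) = exp(1.605 * (-0.0120726)) = exp(-0.0193765) = 0.980810
SDI = 432 * 0.980810 = 423.710 ≈ 424

424


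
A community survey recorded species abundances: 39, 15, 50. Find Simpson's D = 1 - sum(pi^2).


Total N = 39 + 15 + 50 = 104
Per-species terms:
  p = 39/104 = 0.375000; p^2 = 0.375000^2 = 0.140625
  p = 15/104 = 0.144231; p^2 = 0.144231^2 = 0.020803
  p = 50/104 = 0.480769; p^2 = 0.480769^2 = 0.231139
sum(p^2) = 0.140625 + 0.020803 + 0.231139 = 0.392567
D = 1 - 0.392567 = 0.607433 ≈ 0.6074

0.6074


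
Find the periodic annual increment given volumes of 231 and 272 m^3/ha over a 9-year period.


PAI = (V2 - V1) / period = (272 - 231) / 9 = 41 / 9 = 4.5556 ≈ 4.56 m^3/ha/yr

4.56 m^3/ha/yr


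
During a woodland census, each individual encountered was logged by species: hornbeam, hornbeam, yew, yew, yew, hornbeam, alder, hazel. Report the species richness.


Total individuals logged = 8
Distinct species (count of individuals): hornbeam (3), yew (3), alder (1), hazel (1)
Species richness = number of distinct species = 4

4


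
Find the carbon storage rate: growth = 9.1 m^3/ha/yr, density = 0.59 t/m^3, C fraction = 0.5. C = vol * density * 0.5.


C = 9.1 * 0.59 * 0.5 = 2.6845 ≈ 2.68 t C/ha/yr

2.68 t C/ha/yr


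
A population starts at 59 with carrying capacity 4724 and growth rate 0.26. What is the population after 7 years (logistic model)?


(K - N0)/N0 = (4724 - 59)/59 = 4665/59 = 79.0678
r*t = 0.26 * 7 = 1.82; exp(-1.82) = 0.162026
79.0678 * 0.162026 = 12.8110
1 + 12.8110 = 13.8110
N = 4724 / 13.8110 = 342.046 ≈ 342

342


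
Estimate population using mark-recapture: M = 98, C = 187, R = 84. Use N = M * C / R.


N = M * C / R = 98 * 187 / 84 = 18326 / 84 = 218.17 ≈ 218

218 individuals


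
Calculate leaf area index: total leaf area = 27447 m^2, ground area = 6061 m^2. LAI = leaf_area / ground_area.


LAI = 27447 / 6061 = 4.5285 ≈ 4.53

4.53


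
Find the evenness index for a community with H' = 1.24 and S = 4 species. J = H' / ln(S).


ln(4) = 1.38629
J = H' / ln(S) = 1.24 / 1.38629 = 0.894474 ≈ 0.8945

0.8945


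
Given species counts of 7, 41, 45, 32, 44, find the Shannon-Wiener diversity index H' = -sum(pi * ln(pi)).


Total N = 7 + 41 + 45 + 32 + 44 = 169
Per-species terms:
  p = 7/169 = 0.041420; ln(p) = -3.183991; p*ln(p) = 0.041420 * (-3.183991) = -0.131881
  p = 41/169 = 0.242604; ln(p) = -1.416325; p*ln(p) = 0.242604 * (-1.416325) = -0.343606
  p = 45/169 = 0.266272; ln(p) = -1.323237; p*ln(p) = 0.266272 * (-1.323237) = -0.352341
  p = 32/169 = 0.189349; ln(p) = -1.664163; p*ln(p) = 0.189349 * (-1.664163) = -0.315108
  p = 44/169 = 0.260355; ln(p) = -1.345709; p*ln(p) = 0.260355 * (-1.345709) = -0.350362
sum(p*ln(p)) = (-0.131881) + (-0.343606) + (-0.352341) + (-0.315108) + (-0.350362) = -1.493298
H' = -(-1.493298) = 1.493298 ≈ 1.4933

1.4933


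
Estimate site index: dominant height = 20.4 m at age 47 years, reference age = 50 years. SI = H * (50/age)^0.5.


50/47 = 1.06383
(1.06383)^0.5 = 1.03142
SI = 20.4 * 1.03142 = 21.0410 ≈ 21.0 m

21.0 m


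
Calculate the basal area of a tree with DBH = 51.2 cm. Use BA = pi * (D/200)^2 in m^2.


D/200 = 51.2/200 = 0.256 m
(D/200)^2 = 0.256^2 = 0.065536
BA = 3.141593 * 0.065536 = 0.205887 ≈ 0.2059 m^2

0.2059 m^2


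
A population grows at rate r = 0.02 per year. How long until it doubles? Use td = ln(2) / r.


td = ln(2) / 0.02 = 0.693147 / 0.02 = 34.6574 ≈ 34.7 years

34.7 years


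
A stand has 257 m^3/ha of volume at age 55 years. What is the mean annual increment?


MAI = 257 / 55 = 4.6727 ≈ 4.67 m^3/ha/yr

4.67 m^3/ha/yr


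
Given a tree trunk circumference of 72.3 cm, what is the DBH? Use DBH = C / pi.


DBH = C / pi = 72.3 / 3.141593 = 23.0138 ≈ 23.01 cm

23.01 cm


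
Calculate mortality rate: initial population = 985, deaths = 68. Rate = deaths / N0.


Mortality rate = 68 / 985 = 0.069036 ≈ 0.0690

0.0690


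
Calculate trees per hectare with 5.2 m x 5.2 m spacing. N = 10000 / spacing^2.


N = 10000 / 5.2^2 = 10000 / 27.04 = 369.822 ≈ 370 trees/ha

370 trees/ha


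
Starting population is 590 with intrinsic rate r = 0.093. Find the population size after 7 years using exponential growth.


r*t = 0.093 * 7 = 0.651
exp(0.651) = 1.91746
N = 590 * 1.91746 = 1131.30 ≈ 1131

1131


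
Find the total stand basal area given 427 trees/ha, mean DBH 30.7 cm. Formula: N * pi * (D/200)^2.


(D/200)^2 = (30.7/200)^2 = 0.1535^2 = 0.02356225
Individual BA = 3.141593 * 0.02356225 = 0.0740230 m^2
Stand BA = 427 * 0.0740230 = 31.6078 ≈ 31.61 m^2/ha

31.61 m^2/ha


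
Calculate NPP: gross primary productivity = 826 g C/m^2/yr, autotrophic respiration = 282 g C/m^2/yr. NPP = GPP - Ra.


NPP = GPP - Ra = 826 - 282 = 544 g C/m^2/yr

544 g C/m^2/yr


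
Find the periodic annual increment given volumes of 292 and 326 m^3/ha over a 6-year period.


PAI = (V2 - V1) / period = (326 - 292) / 6 = 34 / 6 = 5.6667 ≈ 5.67 m^3/ha/yr

5.67 m^3/ha/yr


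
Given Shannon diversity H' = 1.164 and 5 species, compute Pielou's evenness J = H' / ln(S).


ln(5) = 1.60944
J = H' / ln(S) = 1.164 / 1.60944 = 0.723233 ≈ 0.7232

0.7232


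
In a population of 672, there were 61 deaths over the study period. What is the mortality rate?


Mortality rate = 61 / 672 = 0.090774 ≈ 0.0908

0.0908


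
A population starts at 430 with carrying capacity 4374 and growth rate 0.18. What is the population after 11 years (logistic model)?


(K - N0)/N0 = (4374 - 430)/430 = 3944/430 = 9.17209
r*t = 0.18 * 11 = 1.98; exp(-1.98) = 0.138069
9.17209 * 0.138069 = 1.26638
1 + 1.26638 = 2.26638
N = 4374 / 2.26638 = 1929.95 ≈ 1930

1930


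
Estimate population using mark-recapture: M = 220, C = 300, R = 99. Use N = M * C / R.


N = M * C / R = 220 * 300 / 99 = 66000 / 99 = 666.67 ≈ 667

667 individuals


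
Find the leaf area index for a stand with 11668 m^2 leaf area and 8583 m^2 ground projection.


LAI = 11668 / 8583 = 1.3594 ≈ 1.36

1.36


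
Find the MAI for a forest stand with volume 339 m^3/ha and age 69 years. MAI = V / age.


MAI = 339 / 69 = 4.9130 ≈ 4.91 m^3/ha/yr

4.91 m^3/ha/yr


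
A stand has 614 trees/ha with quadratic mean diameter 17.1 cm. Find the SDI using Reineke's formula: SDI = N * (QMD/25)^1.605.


QMD/25 = 17.1/25 = 0.684
(0.684)^1.605 = exp(1.605 * ln(0.684)) = exp(1.605 * (-0.379797)) = exp(-0.609574) = 0.543582
SDI = 614 * 0.543582 = 333.759 ≈ 334

334


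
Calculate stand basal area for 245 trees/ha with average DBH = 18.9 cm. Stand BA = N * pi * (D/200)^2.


(D/200)^2 = (18.9/200)^2 = 0.0945^2 = 0.00893025
Individual BA = 3.141593 * 0.00893025 = 0.0280552 m^2
Stand BA = 245 * 0.0280552 = 6.87352 ≈ 6.87 m^2/ha

6.87 m^2/ha


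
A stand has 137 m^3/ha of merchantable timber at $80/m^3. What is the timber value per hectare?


Value = 137 * 80 = $10960/ha

$10960/ha


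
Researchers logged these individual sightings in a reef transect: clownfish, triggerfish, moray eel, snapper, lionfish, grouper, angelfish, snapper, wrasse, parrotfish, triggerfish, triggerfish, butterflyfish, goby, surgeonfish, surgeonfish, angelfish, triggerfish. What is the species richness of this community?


Total individuals logged = 18
Distinct species (count of individuals): clownfish (1), triggerfish (4), moray eel (1), snapper (2), lionfish (1), grouper (1), angelfish (2), wrasse (1), parrotfish (1), butterflyfish (1), goby (1), surgeonfish (2)
Species richness = number of distinct species = 12

12


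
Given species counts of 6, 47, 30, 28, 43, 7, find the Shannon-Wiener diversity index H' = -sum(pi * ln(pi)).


Total N = 6 + 47 + 30 + 28 + 43 + 7 = 161
Per-species terms:
  p = 6/161 = 0.037267; ln(p) = -3.289647; p*ln(p) = 0.037267 * (-3.289647) = -0.122595
  p = 47/161 = 0.291925; ln(p) = -1.231258; p*ln(p) = 0.291925 * (-1.231258) = -0.359435
  p = 30/161 = 0.186335; ln(p) = -1.680209; p*ln(p) = 0.186335 * (-1.680209) = -0.313082
  p = 28/161 = 0.173913; ln(p) = -1.749200; p*ln(p) = 0.173913 * (-1.749200) = -0.304209
  p = 43/161 = 0.267081; ln(p) = -1.320203; p*ln(p) = 0.267081 * (-1.320203) = -0.352601
  p = 7/161 = 0.043478; ln(p) = -3.135500; p*ln(p) = 0.043478 * (-3.135500) = -0.136325
sum(p*ln(p)) = (-0.122595) + (-0.359435) + (-0.313082) + (-0.304209) + (-0.352601) + (-0.136325) = -1.588247
H' = -(-1.588247) = 1.588247 ≈ 1.5882

1.5882


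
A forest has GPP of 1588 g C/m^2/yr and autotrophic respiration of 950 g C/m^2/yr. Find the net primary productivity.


NPP = GPP - Ra = 1588 - 950 = 638 g C/m^2/yr

638 g C/m^2/yr


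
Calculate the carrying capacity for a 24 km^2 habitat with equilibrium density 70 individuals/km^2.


K = 70 * 24 = 1680 individuals

1680 individuals


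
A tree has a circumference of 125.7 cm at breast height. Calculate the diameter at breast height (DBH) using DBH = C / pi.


DBH = C / pi = 125.7 / 3.141593 = 40.0115 ≈ 40.01 cm

40.01 cm


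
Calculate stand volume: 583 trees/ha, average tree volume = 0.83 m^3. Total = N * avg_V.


V_stand = 583 * 0.83 = 483.89 ≈ 483.9 m^3/ha

483.9 m^3/ha


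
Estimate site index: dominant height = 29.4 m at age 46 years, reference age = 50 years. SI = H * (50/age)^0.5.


50/46 = 1.08696
(1.08696)^0.5 = 1.04257
SI = 29.4 * 1.04257 = 30.6516 ≈ 30.7 m

30.7 m


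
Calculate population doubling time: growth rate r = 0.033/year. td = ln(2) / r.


td = ln(2) / 0.033 = 0.693147 / 0.033 = 21.0045 ≈ 21.0 years

21.0 years


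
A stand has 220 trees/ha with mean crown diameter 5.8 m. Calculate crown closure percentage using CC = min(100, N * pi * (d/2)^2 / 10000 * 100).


(d/2)^2 = (5.8/2)^2 = 2.9^2 = 8.41
Crown area = 3.141593 * 8.41 = 26.4208 m^2
N * area / 10000 * 100 = 220 * 26.4208 / 10000 * 100 = 58.1258
CC = min(100, 58.1258) = 58.1258 ≈ 58.1%

58.1%


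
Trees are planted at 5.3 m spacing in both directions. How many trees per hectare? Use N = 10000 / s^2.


N = 10000 / 5.3^2 = 10000 / 28.09 = 355.999 ≈ 356 trees/ha

356 trees/ha


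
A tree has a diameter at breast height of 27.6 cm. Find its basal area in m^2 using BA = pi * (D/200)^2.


D/200 = 27.6/200 = 0.138 m
(D/200)^2 = 0.138^2 = 0.019044
BA = 3.141593 * 0.019044 = 0.0598285 ≈ 0.0598 m^2

0.0598 m^2


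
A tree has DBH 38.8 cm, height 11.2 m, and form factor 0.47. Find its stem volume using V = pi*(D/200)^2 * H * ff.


(D/200)^2 = (38.8/200)^2 = 0.194^2 = 0.037636
BA = 3.141593 * 0.037636 = 0.118237 m^2
V = 0.118237 * 11.2 * 0.47 = 0.622400 ≈ 0.622 m^3

0.622 m^3


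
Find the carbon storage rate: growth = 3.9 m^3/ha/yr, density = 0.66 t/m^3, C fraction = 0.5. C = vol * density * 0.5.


C = 3.9 * 0.66 * 0.5 = 1.287 ≈ 1.29 t C/ha/yr

1.29 t C/ha/yr


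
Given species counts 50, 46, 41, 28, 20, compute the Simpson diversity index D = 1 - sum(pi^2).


Total N = 50 + 46 + 41 + 28 + 20 = 185
Per-species terms:
  p = 50/185 = 0.270270; p^2 = 0.270270^2 = 0.073046
  p = 46/185 = 0.248649; p^2 = 0.248649^2 = 0.061826
  p = 41/185 = 0.221622; p^2 = 0.221622^2 = 0.049116
  p = 28/185 = 0.151351; p^2 = 0.151351^2 = 0.022907
  p = 20/185 = 0.108108; p^2 = 0.108108^2 = 0.011687
sum(p^2) = 0.073046 + 0.061826 + 0.049116 + 0.022907 + 0.011687 = 0.218582
D = 1 - 0.218582 = 0.781418 ≈ 0.7814

0.7814


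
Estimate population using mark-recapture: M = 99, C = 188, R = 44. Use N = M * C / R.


N = M * C / R = 99 * 188 / 44 = 18612 / 44 = 423

423 individuals


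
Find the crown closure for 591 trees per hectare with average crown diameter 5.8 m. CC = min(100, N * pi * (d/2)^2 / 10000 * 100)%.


(d/2)^2 = (5.8/2)^2 = 2.9^2 = 8.41
Crown area = 3.141593 * 8.41 = 26.4208 m^2
N * area / 10000 * 100 = 591 * 26.4208 / 10000 * 100 = 156.147
CC = min(100, 156.147) = 100%

100%


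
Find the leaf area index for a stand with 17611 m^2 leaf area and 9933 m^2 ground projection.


LAI = 17611 / 9933 = 1.7730 ≈ 1.77

1.77


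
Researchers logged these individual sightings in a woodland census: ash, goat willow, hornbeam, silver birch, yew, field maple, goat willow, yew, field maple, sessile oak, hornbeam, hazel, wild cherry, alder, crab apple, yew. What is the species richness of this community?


Total individuals logged = 16
Distinct species (count of individuals): ash (1), goat willow (2), hornbeam (2), silver birch (1), yew (3), field maple (2), sessile oak (1), hazel (1), wild cherry (1), alder (1), crab apple (1)
Species richness = number of distinct species = 11

11


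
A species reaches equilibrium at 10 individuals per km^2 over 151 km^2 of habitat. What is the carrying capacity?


K = 10 * 151 = 1510 individuals

1510 individuals


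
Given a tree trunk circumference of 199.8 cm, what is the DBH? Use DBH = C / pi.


DBH = C / pi = 199.8 / 3.141593 = 63.5983 ≈ 63.60 cm

63.60 cm


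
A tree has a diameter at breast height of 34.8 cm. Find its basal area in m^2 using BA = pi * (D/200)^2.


D/200 = 34.8/200 = 0.174 m
(D/200)^2 = 0.174^2 = 0.030276
BA = 3.141593 * 0.030276 = 0.0951149 ≈ 0.0951 m^2

0.0951 m^2
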